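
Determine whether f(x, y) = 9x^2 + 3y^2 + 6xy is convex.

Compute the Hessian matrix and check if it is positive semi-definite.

f(x,y) = 9x^2 + 3y^2 + 6xy
Hessian H = [[18, 6], [6, 6]]
trace(H) = 24, det(H) = 72
Eigenvalues: (24 +/- sqrt(288)) / 2 = 20.49, 3.515
Since both eigenvalues > 0, f is convex.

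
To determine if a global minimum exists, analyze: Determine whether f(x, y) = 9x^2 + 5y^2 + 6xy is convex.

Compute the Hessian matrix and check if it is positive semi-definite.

f(x,y) = 9x^2 + 5y^2 + 6xy
Hessian H = [[18, 6], [6, 10]]
trace(H) = 28, det(H) = 144
Eigenvalues: (28 +/- sqrt(208)) / 2 = 21.21, 6.789
Since both eigenvalues > 0, f is convex.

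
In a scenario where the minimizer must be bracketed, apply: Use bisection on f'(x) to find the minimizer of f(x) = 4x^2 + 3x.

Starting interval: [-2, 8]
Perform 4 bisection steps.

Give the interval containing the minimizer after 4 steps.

Finding critical point of f(x) = 4x^2 + 3x using bisection on f'(x) = 8x + 3.
f'(x) = 0 when x = -3/8.
Starting interval: [-2, 8]
Step 1: mid = 3, f'(mid) = 27, new interval = [-2, 3]
Step 2: mid = 1/2, f'(mid) = 7, new interval = [-2, 1/2]
Step 3: mid = -3/4, f'(mid) = -3, new interval = [-3/4, 1/2]
Step 4: mid = -1/8, f'(mid) = 2, new interval = [-3/4, -1/8]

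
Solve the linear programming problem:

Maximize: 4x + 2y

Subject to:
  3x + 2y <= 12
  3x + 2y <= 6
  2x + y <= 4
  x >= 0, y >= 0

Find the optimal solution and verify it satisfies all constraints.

Feasible vertices: (0, 0), (0, 3), (2, 0)
Objective 4x + 2y at each vertex:
  (0, 0): 0
  (0, 3): 6
  (2, 0): 8
Maximum is 8 at (2, 0).
Verify constraints at (x, y) = (2, 0):
  3*2 + 2*0 = 6 <= 12
  3*2 + 2*0 = 6 <= 6 (active)
  2*2 + 1*0 = 4 <= 4 (active)
  x = 2 >= 0, y = 0 >= 0. All constraints satisfied.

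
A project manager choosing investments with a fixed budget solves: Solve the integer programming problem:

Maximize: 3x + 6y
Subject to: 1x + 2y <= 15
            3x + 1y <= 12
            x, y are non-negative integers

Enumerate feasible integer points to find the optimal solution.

Constraint 1: 1x + 2y <= 15
Constraint 2: 3x + 1y <= 12
Feasible x range (need y >= 0): 0 <= x <= min(15/1, 12/3) => x in {0, ..., 4}.
Enumerate feasible integer points row by row (the coefficient of y is 6 > 0, so for each x the largest feasible y gives the best value):
  x = 0: y <= min((15 - 1*0)/2, (12 - 3*0)/1) => y in {0, ..., 7}; best 3*0 + 6*7 = 42
  x = 1: y <= min((15 - 1*1)/2, (12 - 3*1)/1) => y in {0, ..., 7}; best 3*1 + 6*7 = 45
  x = 2: y <= min((15 - 1*2)/2, (12 - 3*2)/1) => y in {0, ..., 6}; best 3*2 + 6*6 = 42
  x = 3: y <= min((15 - 1*3)/2, (12 - 3*3)/1) => y in {0, ..., 3}; best 3*3 + 6*3 = 27
  x = 4: y <= min((15 - 1*4)/2, (12 - 3*4)/1) => y in {0}; best 3*4 + 6*0 = 12
The maximum 3x + 6y = 45 is achieved at x = 1, y = 7.
Check: 1*1 + 2*7 = 15 <= 15 and 3*1 + 1*7 = 10 <= 12.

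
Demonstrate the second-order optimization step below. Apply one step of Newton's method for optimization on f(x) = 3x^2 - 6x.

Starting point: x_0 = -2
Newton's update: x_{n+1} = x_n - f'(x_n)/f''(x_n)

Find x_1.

f(x) = 3x^2 - 6x
f'(x) = 6x + (-6), f''(x) = 6
Newton step: x_1 = x_0 - f'(x_0)/f''(x_0)
f'(-2) = -18
x_1 = -2 - -18/6 = 1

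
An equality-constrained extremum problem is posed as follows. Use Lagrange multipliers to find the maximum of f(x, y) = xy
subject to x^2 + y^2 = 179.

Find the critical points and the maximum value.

Lagrange conditions: y = 2*lambda*x and x = 2*lambda*y
If x = 0 then y = 0, violating the constraint, so x, y != 0.
Dividing: y/x = x/y => x^2 = y^2 => y = x or y = -x
Constraint: 2x^2 = 179 => x^2 = 179/2 => x = +/-sqrt(179/2)
Critical points: (sqrt(179/2), sqrt(179/2)), (-sqrt(179/2), -sqrt(179/2)), (sqrt(179/2), -sqrt(179/2)), (-sqrt(179/2), sqrt(179/2))
  y = x:  xy = x^2 = 179/2  at (sqrt(179/2), sqrt(179/2)) and (-sqrt(179/2), -sqrt(179/2))
  y = -x: xy = -x^2 = -179/2 at (sqrt(179/2), -sqrt(179/2)) and (-sqrt(179/2), sqrt(179/2))
Maximum xy = 179/2 at (sqrt(179/2), sqrt(179/2)) and (-sqrt(179/2), -sqrt(179/2))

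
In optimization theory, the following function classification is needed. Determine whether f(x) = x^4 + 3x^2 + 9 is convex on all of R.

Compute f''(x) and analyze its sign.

f(x) = x^4 + 3x^2 + 9
f'(x) = 4x^3 + 6x
f''(x) = 12x^2 + 6
f''(x) = 12x^2 + 6 >= 6 > 0 for all x
Therefore, f is convex on R.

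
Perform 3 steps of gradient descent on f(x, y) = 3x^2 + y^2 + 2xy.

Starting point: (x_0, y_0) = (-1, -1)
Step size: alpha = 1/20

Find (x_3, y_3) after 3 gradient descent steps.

f(x,y) = 3x^2 + y^2 + 2xy
grad_x = 6x + 2y, grad_y = 2y + 2x
Step 1: grad = (-8, -4), (-3/5, -4/5)
Step 2: grad = (-26/5, -14/5), (-17/50, -33/50)
Step 3: grad = (-84/25, -2), (-43/250, -14/25)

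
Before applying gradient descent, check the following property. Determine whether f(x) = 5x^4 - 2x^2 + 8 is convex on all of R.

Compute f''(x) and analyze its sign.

f(x) = 5x^4 - 2x^2 + 8
f'(x) = 20x^3 + -4x
f''(x) = 60x^2 + -4
f''(0) = -4 < 0, so not convex near x = 0
Therefore, f is not globally convex on R.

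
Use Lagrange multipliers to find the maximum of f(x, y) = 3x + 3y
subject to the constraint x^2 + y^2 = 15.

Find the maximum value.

Set up Lagrange conditions: grad f = lambda * grad g
  3 = 2*lambda*x
  3 = 2*lambda*y
From these: x/y = 3/3, so x = 3t, y = 3t for some t.
Substitute into constraint: (3t)^2 + (3t)^2 = 15
  t^2 * 18 = 15
  t = sqrt(15/18)
Maximum = 3*x + 3*y = (3^2 + 3^2)*t = 18 * sqrt(15/18) = sqrt(270)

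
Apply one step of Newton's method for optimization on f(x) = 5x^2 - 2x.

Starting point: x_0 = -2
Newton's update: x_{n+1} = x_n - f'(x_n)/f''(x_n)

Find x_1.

f(x) = 5x^2 - 2x
f'(x) = 10x + (-2), f''(x) = 10
Newton step: x_1 = x_0 - f'(x_0)/f''(x_0)
f'(-2) = -22
x_1 = -2 - -22/10 = 1/5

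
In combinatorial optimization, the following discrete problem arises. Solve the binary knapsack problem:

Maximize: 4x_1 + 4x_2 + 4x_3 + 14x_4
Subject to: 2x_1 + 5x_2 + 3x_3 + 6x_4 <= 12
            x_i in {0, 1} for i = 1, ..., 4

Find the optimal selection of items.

Items: item 1 (v=4, w=2), item 2 (v=4, w=5), item 3 (v=4, w=3), item 4 (v=14, w=6)
Capacity: 12
Checking all 16 subsets (w = total weight, v = total value):
  {}: w = 0, v = 0
  {1}: w = 2, v = 4
  {2}: w = 5, v = 4
  {3}: w = 3, v = 4
  {4}: w = 6, v = 14
  {1, 2}: w = 7, v = 8
  {1, 3}: w = 5, v = 8
  {1, 4}: w = 8, v = 18
  {2, 3}: w = 8, v = 8
  {2, 4}: w = 11, v = 18
  {3, 4}: w = 9, v = 18
  {1, 2, 3}: w = 10, v = 12
  {1, 2, 4}: w = 13 > 12, infeasible
  {1, 3, 4}: w = 11, v = 22
  {2, 3, 4}: w = 14 > 12, infeasible
  {1, 2, 3, 4}: w = 16 > 12, infeasible
Best feasible subset: items [1, 3, 4]
Total weight: 11 <= 12, total value: 22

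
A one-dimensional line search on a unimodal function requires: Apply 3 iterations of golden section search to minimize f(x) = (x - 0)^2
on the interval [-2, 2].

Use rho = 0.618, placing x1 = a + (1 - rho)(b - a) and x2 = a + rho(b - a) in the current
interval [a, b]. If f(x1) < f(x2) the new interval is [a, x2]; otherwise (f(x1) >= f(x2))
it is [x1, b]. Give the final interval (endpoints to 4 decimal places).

Golden section search for min of f(x) = (x - 0)^2 on [-2, 2].
Each step: x1 = a + (1 - rho)(b - a), x2 = a + rho(b - a); if f(x1) < f(x2) keep [a, x2], otherwise keep [x1, b].
Step 1: [-2.0000, 2.0000], x1=-0.4720 (f=0.2228), x2=0.4720 (f=0.2228); f(x1) = f(x2) (tie, not '<') => keep [-0.4720, 2.0000]
Step 2: [-0.4720, 2.0000], x1=0.4723 (f=0.2231), x2=1.0557 (f=1.1145); f(x1) < f(x2) => keep [-0.4720, 1.0557]
Step 3: [-0.4720, 1.0557], x1=0.1116 (f=0.0125), x2=0.4721 (f=0.2229); f(x1) < f(x2) => keep [-0.4720, 0.4721]
Final interval: [-0.4720, 0.4721]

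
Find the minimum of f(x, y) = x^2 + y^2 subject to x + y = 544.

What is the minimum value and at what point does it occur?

Substitute y = 544 - x into f(x,y) = x^2 + y^2:
g(x) = x^2 + (544 - x)^2 = 2x^2 - 1088x + 295936
g'(x) = 4x - 1088 = 0  =>  x = 272
y = 544 - 272 = 272
Minimum value = 272^2 + 272^2 = 147968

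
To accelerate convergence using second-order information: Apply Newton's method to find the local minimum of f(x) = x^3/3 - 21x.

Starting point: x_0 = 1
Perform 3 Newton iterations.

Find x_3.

f(x) = x^3/3 - 21x
f'(x) = x^2 - 21, f''(x) = 2x
Newton update: x_{n+1} = x_n - (x_n^2 - 21)/(2*x_n)
Step 1: x_0 = 1, f'=-20, f''=2, x_1 = 11
Step 2: x_1 = 11, f'=100, f''=22, x_2 = 71/11
Step 3: x_2 = 71/11, f'=2500/121, f''=142/11, x_3 = 3791/781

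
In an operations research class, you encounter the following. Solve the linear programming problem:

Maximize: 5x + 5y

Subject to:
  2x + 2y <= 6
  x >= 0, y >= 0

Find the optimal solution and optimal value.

The feasible region has vertices at [(0, 0), (3, 0), (0, 3)].
Checking objective 5x + 5y at each vertex:
  (0, 0): 5*0 + 5*0 = 0
  (3, 0): 5*3 + 5*0 = 15
  (0, 3): 5*0 + 5*3 = 15
Maximum is 15 at (3, 0).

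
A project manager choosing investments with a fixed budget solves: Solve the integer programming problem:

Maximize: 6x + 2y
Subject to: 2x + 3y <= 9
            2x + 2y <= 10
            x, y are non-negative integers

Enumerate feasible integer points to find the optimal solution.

Constraint 1: 2x + 3y <= 9
Constraint 2: 2x + 2y <= 10
Feasible x range (need y >= 0): 0 <= x <= min(9/2, 10/2) => x in {0, ..., 4}.
Enumerate feasible integer points row by row (the coefficient of y is 2 > 0, so for each x the largest feasible y gives the best value):
  x = 0: y <= min((9 - 2*0)/3, (10 - 2*0)/2) => y in {0, ..., 3}; best 6*0 + 2*3 = 6
  x = 1: y <= min((9 - 2*1)/3, (10 - 2*1)/2) => y in {0, ..., 2}; best 6*1 + 2*2 = 10
  x = 2: y <= min((9 - 2*2)/3, (10 - 2*2)/2) => y in {0, ..., 1}; best 6*2 + 2*1 = 14
  x = 3: y <= min((9 - 2*3)/3, (10 - 2*3)/2) => y in {0, ..., 1}; best 6*3 + 2*1 = 20
  x = 4: y <= min((9 - 2*4)/3, (10 - 2*4)/2) => y in {0}; best 6*4 + 2*0 = 24
The maximum 6x + 2y = 24 is achieved at x = 4, y = 0.
Check: 2*4 + 3*0 = 8 <= 9 and 2*4 + 2*0 = 8 <= 10.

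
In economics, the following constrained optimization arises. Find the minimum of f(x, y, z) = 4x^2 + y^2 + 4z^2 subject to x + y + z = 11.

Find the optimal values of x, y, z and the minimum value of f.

Using Lagrange multipliers on f = 4x^2 + y^2 + 4z^2 with constraint x + y + z = 11:
Conditions: 2*4*x = lambda, 2*1*y = lambda, 2*4*z = lambda
So x = lambda/8, y = lambda/2, z = lambda/8
Substituting into constraint: lambda * (3/4) = 11
lambda = 44/3
x = 11/6, y = 22/3, z = 11/6
Minimum value = 242/3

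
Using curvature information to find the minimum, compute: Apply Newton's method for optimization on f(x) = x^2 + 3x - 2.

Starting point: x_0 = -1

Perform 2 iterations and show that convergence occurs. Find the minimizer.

f(x) = x^2 + 3x - 2, f'(x) = 2x + (3), f''(x) = 2
Step 1: f'(-1) = 1, x_1 = -1 - 1/2 = -3/2
Step 2: f'(-3/2) = 0, x_2 = -3/2 (converged)
Newton's method converges in 1 step for quadratics.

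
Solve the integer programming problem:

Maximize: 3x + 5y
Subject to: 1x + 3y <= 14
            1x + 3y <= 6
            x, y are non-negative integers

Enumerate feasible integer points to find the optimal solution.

Constraint 1: 1x + 3y <= 14
Constraint 2: 1x + 3y <= 6
Feasible x range (need y >= 0): 0 <= x <= min(14/1, 6/1) => x in {0, ..., 6}.
Enumerate feasible integer points row by row (the coefficient of y is 5 > 0, so for each x the largest feasible y gives the best value):
  x = 0: y <= min((14 - 1*0)/3, (6 - 1*0)/3) => y in {0, ..., 2}; best 3*0 + 5*2 = 10
  x = 1: y <= min((14 - 1*1)/3, (6 - 1*1)/3) => y in {0, ..., 1}; best 3*1 + 5*1 = 8
  x = 2: y <= min((14 - 1*2)/3, (6 - 1*2)/3) => y in {0, ..., 1}; best 3*2 + 5*1 = 11
  x = 3: y <= min((14 - 1*3)/3, (6 - 1*3)/3) => y in {0, ..., 1}; best 3*3 + 5*1 = 14
  x = 4: y <= min((14 - 1*4)/3, (6 - 1*4)/3) => y in {0}; best 3*4 + 5*0 = 12
  x = 5: y <= min((14 - 1*5)/3, (6 - 1*5)/3) => y in {0}; best 3*5 + 5*0 = 15
  x = 6: y <= min((14 - 1*6)/3, (6 - 1*6)/3) => y in {0}; best 3*6 + 5*0 = 18
The maximum 3x + 5y = 18 is achieved at x = 6, y = 0.
Check: 1*6 + 3*0 = 6 <= 14 and 1*6 + 3*0 = 6 <= 6.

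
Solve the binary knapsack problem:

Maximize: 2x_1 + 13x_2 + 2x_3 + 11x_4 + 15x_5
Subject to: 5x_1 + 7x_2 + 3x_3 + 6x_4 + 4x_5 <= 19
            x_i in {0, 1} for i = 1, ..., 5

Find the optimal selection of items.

Items: item 1 (v=2, w=5), item 2 (v=13, w=7), item 3 (v=2, w=3), item 4 (v=11, w=6), item 5 (v=15, w=4)
Capacity: 19
Checking all 32 subsets (w = total weight, v = total value):
  {}: w = 0, v = 0
  {1}: w = 5, v = 2
  {2}: w = 7, v = 13
  {3}: w = 3, v = 2
  {4}: w = 6, v = 11
  {5}: w = 4, v = 15
  {1, 2}: w = 12, v = 15
  {1, 3}: w = 8, v = 4
  {1, 4}: w = 11, v = 13
  {1, 5}: w = 9, v = 17
  {2, 3}: w = 10, v = 15
  {2, 4}: w = 13, v = 24
  {2, 5}: w = 11, v = 28
  {3, 4}: w = 9, v = 13
  {3, 5}: w = 7, v = 17
  {4, 5}: w = 10, v = 26
  {1, 2, 3}: w = 15, v = 17
  {1, 2, 4}: w = 18, v = 26
  {1, 2, 5}: w = 16, v = 30
  {1, 3, 4}: w = 14, v = 15
  {1, 3, 5}: w = 12, v = 19
  {1, 4, 5}: w = 15, v = 28
  {2, 3, 4}: w = 16, v = 26
  {2, 3, 5}: w = 14, v = 30
  {2, 4, 5}: w = 17, v = 39
  {3, 4, 5}: w = 13, v = 28
  {1, 2, 3, 4}: w = 21 > 19, infeasible
  {1, 2, 3, 5}: w = 19, v = 32
  {1, 2, 4, 5}: w = 22 > 19, infeasible
  {1, 3, 4, 5}: w = 18, v = 30
  {2, 3, 4, 5}: w = 20 > 19, infeasible
  {1, 2, 3, 4, 5}: w = 25 > 19, infeasible
Best feasible subset: items [2, 4, 5]
Total weight: 17 <= 19, total value: 39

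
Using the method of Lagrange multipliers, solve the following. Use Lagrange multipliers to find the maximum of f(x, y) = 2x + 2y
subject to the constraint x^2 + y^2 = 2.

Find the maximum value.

Set up Lagrange conditions: grad f = lambda * grad g
  2 = 2*lambda*x
  2 = 2*lambda*y
From these: x/y = 2/2, so x = 2t, y = 2t for some t.
Substitute into constraint: (2t)^2 + (2t)^2 = 2
  t^2 * 8 = 2
  t = sqrt(2/8)
Maximum = 2*x + 2*y = (2^2 + 2^2)*t = 8 * sqrt(2/8) = 4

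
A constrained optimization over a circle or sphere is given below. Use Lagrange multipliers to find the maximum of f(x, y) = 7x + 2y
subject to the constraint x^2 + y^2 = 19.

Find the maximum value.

Set up Lagrange conditions: grad f = lambda * grad g
  7 = 2*lambda*x
  2 = 2*lambda*y
From these: x/y = 7/2, so x = 7t, y = 2t for some t.
Substitute into constraint: (7t)^2 + (2t)^2 = 19
  t^2 * 53 = 19
  t = sqrt(19/53)
Maximum = 7*x + 2*y = (7^2 + 2^2)*t = 53 * sqrt(19/53) = sqrt(1007)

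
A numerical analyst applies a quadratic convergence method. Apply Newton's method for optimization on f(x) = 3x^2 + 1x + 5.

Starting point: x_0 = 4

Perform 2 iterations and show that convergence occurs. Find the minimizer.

f(x) = 3x^2 + 1x + 5, f'(x) = 6x + (1), f''(x) = 6
Step 1: f'(4) = 25, x_1 = 4 - 25/6 = -1/6
Step 2: f'(-1/6) = 0, x_2 = -1/6 (converged)
Newton's method converges in 1 step for quadratics.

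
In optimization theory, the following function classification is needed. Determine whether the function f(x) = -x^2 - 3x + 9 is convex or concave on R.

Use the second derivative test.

f(x) = -x^2 - 3x + 9
f'(x) = -2x - 3
f''(x) = -2
Since f''(x) = -2 < 0 for all x, f is concave on R.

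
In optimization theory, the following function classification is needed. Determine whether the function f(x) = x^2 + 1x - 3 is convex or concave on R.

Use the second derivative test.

f(x) = x^2 + 1x - 3
f'(x) = 2x + 1
f''(x) = 2
Since f''(x) = 2 > 0 for all x, f is convex on R.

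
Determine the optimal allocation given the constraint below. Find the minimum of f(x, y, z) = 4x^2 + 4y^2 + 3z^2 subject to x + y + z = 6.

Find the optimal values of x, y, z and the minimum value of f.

Using Lagrange multipliers on f = 4x^2 + 4y^2 + 3z^2 with constraint x + y + z = 6:
Conditions: 2*4*x = lambda, 2*4*y = lambda, 2*3*z = lambda
So x = lambda/8, y = lambda/8, z = lambda/6
Substituting into constraint: lambda * (5/12) = 6
lambda = 72/5
x = 9/5, y = 9/5, z = 12/5
Minimum value = 216/5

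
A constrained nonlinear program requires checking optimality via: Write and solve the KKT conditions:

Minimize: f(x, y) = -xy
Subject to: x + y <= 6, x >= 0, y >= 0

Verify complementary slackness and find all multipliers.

Problem: min -xy s.t. x + y <= 6 (multiplier lambda), x >= 0 (mu_x), y >= 0 (mu_y)
KKT stationarity: -y + lambda - mu_x = 0, -x + lambda - mu_y = 0, with lambda, mu_x, mu_y >= 0
Complementary slackness: lambda*(x + y - 6) = 0, mu_x*x = 0, mu_y*y = 0
If lambda = 0: y = -mu_x <= 0 and x = -mu_y <= 0 force x = y = 0 with f = 0; but x = y = 3 is feasible with f = -9 < 0, so this is not the minimum. Hence lambda > 0 and x + y = 6.
Try x > 0, y > 0 (so mu_x = mu_y = 0): y = lambda, x = lambda => x = y = lambda
x + y = 6 => 2*lambda = 6 => lambda = 3
x* = y* = 3 > 0, consistent with mu_x = mu_y = 0.
(Any feasible point with x = 0 or y = 0 has f = 0 > -9, so the minimum is not on those boundaries.)
min(-xy) = -9 (i.e. max xy = 9)
Multipliers: lambda = 3, mu_x = 0, mu_y = 0
Complementary slackness: lambda*(x + y - 6) = 3*(3 + 3 - 6) = 0, mu_x*x = 0*3 = 0, mu_y*y = 0*3 = 0. Satisfied.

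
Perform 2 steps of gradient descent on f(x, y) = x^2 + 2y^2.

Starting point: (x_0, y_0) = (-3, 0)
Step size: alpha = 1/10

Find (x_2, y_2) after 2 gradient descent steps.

f(x,y) = x^2 + 2y^2
grad_x = 2x + 0y, grad_y = 4y + 0x
Step 1: grad = (-6, 0), (-12/5, 0)
Step 2: grad = (-24/5, 0), (-48/25, 0)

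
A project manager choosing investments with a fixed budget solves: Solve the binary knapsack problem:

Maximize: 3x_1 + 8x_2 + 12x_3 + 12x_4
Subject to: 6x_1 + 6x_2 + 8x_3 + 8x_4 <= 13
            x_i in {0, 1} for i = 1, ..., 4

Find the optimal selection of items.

Items: item 1 (v=3, w=6), item 2 (v=8, w=6), item 3 (v=12, w=8), item 4 (v=12, w=8)
Capacity: 13
Checking all 16 subsets (w = total weight, v = total value):
  {}: w = 0, v = 0
  {1}: w = 6, v = 3
  {2}: w = 6, v = 8
  {3}: w = 8, v = 12
  {4}: w = 8, v = 12
  {1, 2}: w = 12, v = 11
  {1, 3}: w = 14 > 13, infeasible
  {1, 4}: w = 14 > 13, infeasible
  {2, 3}: w = 14 > 13, infeasible
  {2, 4}: w = 14 > 13, infeasible
  {3, 4}: w = 16 > 13, infeasible
  {1, 2, 3}: w = 20 > 13, infeasible
  {1, 2, 4}: w = 20 > 13, infeasible
  {1, 3, 4}: w = 22 > 13, infeasible
  {2, 3, 4}: w = 22 > 13, infeasible
  {1, 2, 3, 4}: w = 28 > 13, infeasible
Best feasible subset: items [3]
(The same value 12 is also attained by {4}.)
Total weight: 8 <= 13, total value: 12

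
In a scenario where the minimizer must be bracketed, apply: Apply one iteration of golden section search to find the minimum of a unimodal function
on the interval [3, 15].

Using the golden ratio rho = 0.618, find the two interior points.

Golden section search on [3, 15].
Golden ratio rho = 0.618 (approx).
Interior points:
  x_1 = 3 + (1-0.618)*12 = 7.5840
  x_2 = 3 + 0.618*12 = 10.4160
Compare f(x_1) and f(x_2) to determine which subinterval to keep.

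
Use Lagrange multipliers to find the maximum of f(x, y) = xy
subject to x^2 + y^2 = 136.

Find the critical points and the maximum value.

Lagrange conditions: y = 2*lambda*x and x = 2*lambda*y
If x = 0 then y = 0, violating the constraint, so x, y != 0.
Dividing: y/x = x/y => x^2 = y^2 => y = x or y = -x
Constraint: 2x^2 = 136 => x^2 = 68 => x = +/-sqrt(68)
Critical points: (sqrt(68), sqrt(68)), (-sqrt(68), -sqrt(68)), (sqrt(68), -sqrt(68)), (-sqrt(68), sqrt(68))
  y = x:  xy = x^2 = 68  at (sqrt(68), sqrt(68)) and (-sqrt(68), -sqrt(68))
  y = -x: xy = -x^2 = -68 at (sqrt(68), -sqrt(68)) and (-sqrt(68), sqrt(68))
Maximum xy = 68 at (sqrt(68), sqrt(68)) and (-sqrt(68), -sqrt(68))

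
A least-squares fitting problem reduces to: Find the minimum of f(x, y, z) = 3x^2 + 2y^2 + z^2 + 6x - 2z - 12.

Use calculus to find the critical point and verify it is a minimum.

f(x,y,z) = 3x^2 + 2y^2 + z^2 + 6x - 2z - 12
df/dx = 6x + (6) = 0 => x = -1
df/dy = 4y + (0) = 0 => y = 0
df/dz = 2z + (-2) = 0 => z = 1
f(-1,0,1) = 3*(-1)^2 + 2*(0)^2 + 1*(1)^2 + 6*(-1) + -2*(1) + -12 = -16
Hessian is diagonal with entries 6, 4, 2 > 0, confirmed minimum.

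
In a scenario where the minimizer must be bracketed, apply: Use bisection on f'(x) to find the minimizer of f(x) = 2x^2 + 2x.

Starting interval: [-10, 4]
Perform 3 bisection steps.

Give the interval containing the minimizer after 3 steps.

Finding critical point of f(x) = 2x^2 + 2x using bisection on f'(x) = 4x + 2.
f'(x) = 0 when x = -1/2.
Starting interval: [-10, 4]
Step 1: mid = -3, f'(mid) = -10, new interval = [-3, 4]
Step 2: mid = 1/2, f'(mid) = 4, new interval = [-3, 1/2]
Step 3: mid = -5/4, f'(mid) = -3, new interval = [-5/4, 1/2]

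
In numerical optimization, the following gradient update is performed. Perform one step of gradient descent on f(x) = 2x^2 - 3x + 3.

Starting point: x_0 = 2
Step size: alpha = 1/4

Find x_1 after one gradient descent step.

f(x) = 2x^2 - 3x + 3
f'(x) = 4x - 3
f'(2) = 4*2 + (-3) = 5
x_1 = x_0 - alpha * f'(x_0) = 2 - 1/4 * 5 = 3/4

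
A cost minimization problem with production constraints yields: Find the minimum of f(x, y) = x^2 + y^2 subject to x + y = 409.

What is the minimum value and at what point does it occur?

Substitute y = 409 - x into f(x,y) = x^2 + y^2:
g(x) = x^2 + (409 - x)^2 = 2x^2 - 818x + 167281
g'(x) = 4x - 818 = 0  =>  x = 409/2
y = 409 - 409/2 = 409/2
Minimum value = (409/2)^2 + (409/2)^2 = 167281/2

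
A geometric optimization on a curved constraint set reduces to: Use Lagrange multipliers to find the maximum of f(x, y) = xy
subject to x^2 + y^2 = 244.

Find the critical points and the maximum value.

Lagrange conditions: y = 2*lambda*x and x = 2*lambda*y
If x = 0 then y = 0, violating the constraint, so x, y != 0.
Dividing: y/x = x/y => x^2 = y^2 => y = x or y = -x
Constraint: 2x^2 = 244 => x^2 = 122 => x = +/-sqrt(122)
Critical points: (sqrt(122), sqrt(122)), (-sqrt(122), -sqrt(122)), (sqrt(122), -sqrt(122)), (-sqrt(122), sqrt(122))
  y = x:  xy = x^2 = 122  at (sqrt(122), sqrt(122)) and (-sqrt(122), -sqrt(122))
  y = -x: xy = -x^2 = -122 at (sqrt(122), -sqrt(122)) and (-sqrt(122), sqrt(122))
Maximum xy = 122 at (sqrt(122), sqrt(122)) and (-sqrt(122), -sqrt(122))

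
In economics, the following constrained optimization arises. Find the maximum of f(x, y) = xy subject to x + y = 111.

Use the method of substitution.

Substitute y = 111 - x into f(x,y) = xy:
g(x) = x(111 - x) = 111x - x^2
g'(x) = 111 - 2x = 0  =>  x = 111/2
y = 111 - 111/2 = 111/2
Maximum value = (111/2) * (111/2) = 12321/4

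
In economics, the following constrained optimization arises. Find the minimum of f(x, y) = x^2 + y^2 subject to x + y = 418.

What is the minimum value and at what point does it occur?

Substitute y = 418 - x into f(x,y) = x^2 + y^2:
g(x) = x^2 + (418 - x)^2 = 2x^2 - 836x + 174724
g'(x) = 4x - 836 = 0  =>  x = 209
y = 418 - 209 = 209
Minimum value = 209^2 + 209^2 = 87362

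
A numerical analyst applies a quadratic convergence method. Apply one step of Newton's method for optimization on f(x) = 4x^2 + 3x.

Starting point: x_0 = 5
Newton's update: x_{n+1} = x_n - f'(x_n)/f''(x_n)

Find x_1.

f(x) = 4x^2 + 3x
f'(x) = 8x + (3), f''(x) = 8
Newton step: x_1 = x_0 - f'(x_0)/f''(x_0)
f'(5) = 43
x_1 = 5 - 43/8 = -3/8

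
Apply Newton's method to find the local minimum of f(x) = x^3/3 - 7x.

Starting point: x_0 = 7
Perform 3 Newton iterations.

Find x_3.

f(x) = x^3/3 - 7x
f'(x) = x^2 - 7, f''(x) = 2x
Newton update: x_{n+1} = x_n - (x_n^2 - 7)/(2*x_n)
Step 1: x_0 = 7, f'=42, f''=14, x_1 = 4
Step 2: x_1 = 4, f'=9, f''=8, x_2 = 23/8
Step 3: x_2 = 23/8, f'=81/64, f''=23/4, x_3 = 977/368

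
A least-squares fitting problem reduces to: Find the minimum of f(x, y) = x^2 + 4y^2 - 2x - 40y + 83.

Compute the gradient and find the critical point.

f(x,y) = x^2 + 4y^2 - 2x - 40y + 83
df/dx = 2x + (-2) = 0  =>  x = 1
df/dy = 8y + (-40) = 0  =>  y = 5
f(1, 5) = 1*(1)^2 + 4*(5)^2 + -2*(1) + -40*(5) + 83 = -18
Hessian is diagonal with entries 2, 8 > 0, so this is a minimum.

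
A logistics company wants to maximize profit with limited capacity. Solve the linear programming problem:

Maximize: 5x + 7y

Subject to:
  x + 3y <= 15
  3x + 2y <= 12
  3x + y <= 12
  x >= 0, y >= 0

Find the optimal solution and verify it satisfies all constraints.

Feasible vertices: (0, 0), (0, 5), (6/7, 33/7), (4, 0)
Objective 5x + 7y at each vertex:
  (0, 0): 0
  (0, 5): 35
  (6/7, 33/7): 261/7
  (4, 0): 20
Maximum is 261/7 at (6/7, 33/7).
Verify constraints at (x, y) = (6/7, 33/7):
  1*(6/7) + 3*(33/7) = 15 <= 15 (active)
  3*(6/7) + 2*(33/7) = 12 <= 12 (active)
  3*(6/7) + 1*(33/7) = 51/7 <= 12
  x = 6/7 >= 0, y = 33/7 >= 0. All constraints satisfied.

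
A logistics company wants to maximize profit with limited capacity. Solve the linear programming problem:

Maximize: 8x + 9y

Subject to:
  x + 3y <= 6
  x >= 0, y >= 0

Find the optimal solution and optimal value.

The feasible region has vertices at [(0, 0), (6, 0), (0, 2)].
Checking objective 8x + 9y at each vertex:
  (0, 0): 8*0 + 9*0 = 0
  (6, 0): 8*6 + 9*0 = 48
  (0, 2): 8*0 + 9*2 = 18
Maximum is 48 at (6, 0).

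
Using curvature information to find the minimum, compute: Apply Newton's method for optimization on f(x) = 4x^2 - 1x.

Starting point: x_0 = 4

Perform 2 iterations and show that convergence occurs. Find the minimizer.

f(x) = 4x^2 - 1x, f'(x) = 8x + (-1), f''(x) = 8
Step 1: f'(4) = 31, x_1 = 4 - 31/8 = 1/8
Step 2: f'(1/8) = 0, x_2 = 1/8 (converged)
Newton's method converges in 1 step for quadratics.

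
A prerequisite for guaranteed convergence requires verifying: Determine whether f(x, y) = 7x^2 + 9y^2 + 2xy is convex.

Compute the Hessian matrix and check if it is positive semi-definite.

f(x,y) = 7x^2 + 9y^2 + 2xy
Hessian H = [[14, 2], [2, 18]]
trace(H) = 32, det(H) = 248
Eigenvalues: (32 +/- sqrt(32)) / 2 = 18.83, 13.17
Since both eigenvalues > 0, f is convex.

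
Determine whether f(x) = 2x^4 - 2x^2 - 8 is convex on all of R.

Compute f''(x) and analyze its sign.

f(x) = 2x^4 - 2x^2 - 8
f'(x) = 8x^3 + -4x
f''(x) = 24x^2 + -4
f''(0) = -4 < 0, so not convex near x = 0
Therefore, f is not globally convex on R.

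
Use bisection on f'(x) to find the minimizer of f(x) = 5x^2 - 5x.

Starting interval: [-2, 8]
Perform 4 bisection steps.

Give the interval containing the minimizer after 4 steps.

Finding critical point of f(x) = 5x^2 - 5x using bisection on f'(x) = 10x + -5.
f'(x) = 0 when x = 1/2.
Starting interval: [-2, 8]
Step 1: mid = 3, f'(mid) = 25, new interval = [-2, 3]
Step 2: mid = 1/2, f'(mid) = 0, new interval = [1/2, 1/2]
Step 3: mid = 1/2, f'(mid) = 0, new interval = [1/2, 1/2]
Step 4: mid = 1/2, f'(mid) = 0, new interval = [1/2, 1/2]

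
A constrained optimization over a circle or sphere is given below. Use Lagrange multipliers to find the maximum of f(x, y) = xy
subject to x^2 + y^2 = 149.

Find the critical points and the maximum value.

Lagrange conditions: y = 2*lambda*x and x = 2*lambda*y
If x = 0 then y = 0, violating the constraint, so x, y != 0.
Dividing: y/x = x/y => x^2 = y^2 => y = x or y = -x
Constraint: 2x^2 = 149 => x^2 = 149/2 => x = +/-sqrt(149/2)
Critical points: (sqrt(149/2), sqrt(149/2)), (-sqrt(149/2), -sqrt(149/2)), (sqrt(149/2), -sqrt(149/2)), (-sqrt(149/2), sqrt(149/2))
  y = x:  xy = x^2 = 149/2  at (sqrt(149/2), sqrt(149/2)) and (-sqrt(149/2), -sqrt(149/2))
  y = -x: xy = -x^2 = -149/2 at (sqrt(149/2), -sqrt(149/2)) and (-sqrt(149/2), sqrt(149/2))
Maximum xy = 149/2 at (sqrt(149/2), sqrt(149/2)) and (-sqrt(149/2), -sqrt(149/2))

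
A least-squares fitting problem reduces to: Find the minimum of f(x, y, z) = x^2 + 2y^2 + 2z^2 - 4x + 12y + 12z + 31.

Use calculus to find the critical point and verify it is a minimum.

f(x,y,z) = x^2 + 2y^2 + 2z^2 - 4x + 12y + 12z + 31
df/dx = 2x + (-4) = 0 => x = 2
df/dy = 4y + (12) = 0 => y = -3
df/dz = 4z + (12) = 0 => z = -3
f(2,-3,-3) = 1*(2)^2 + 2*(-3)^2 + 2*(-3)^2 + -4*(2) + 12*(-3) + 12*(-3) + 31 = -9
Hessian is diagonal with entries 2, 4, 4 > 0, confirmed minimum.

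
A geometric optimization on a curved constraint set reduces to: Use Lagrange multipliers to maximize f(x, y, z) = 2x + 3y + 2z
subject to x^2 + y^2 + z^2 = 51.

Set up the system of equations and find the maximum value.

Lagrange conditions: 2 = 2*lambda*x, 3 = 2*lambda*y, 2 = 2*lambda*z
So x:2 = y:3 = z:2, i.e. x = 2t, y = 3t, z = 2t
Constraint: t^2*(2^2 + 3^2 + 2^2) = 51
  t^2 * 17 = 51  =>  t = sqrt(3)
Maximum = 2*2t + 3*3t + 2*2t = 17*sqrt(3) = sqrt(867)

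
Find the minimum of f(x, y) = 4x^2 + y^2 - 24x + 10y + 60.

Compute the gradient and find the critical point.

f(x,y) = 4x^2 + y^2 - 24x + 10y + 60
df/dx = 8x + (-24) = 0  =>  x = 3
df/dy = 2y + (10) = 0  =>  y = -5
f(3, -5) = 4*(3)^2 + 1*(-5)^2 + -24*(3) + 10*(-5) + 60 = -1
Hessian is diagonal with entries 8, 2 > 0, so this is a minimum.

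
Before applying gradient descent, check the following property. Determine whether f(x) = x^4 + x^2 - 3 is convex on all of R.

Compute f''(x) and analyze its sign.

f(x) = x^4 + x^2 - 3
f'(x) = 4x^3 + 2x
f''(x) = 12x^2 + 2
f''(x) = 12x^2 + 2 >= 2 > 0 for all x
Therefore, f is convex on R.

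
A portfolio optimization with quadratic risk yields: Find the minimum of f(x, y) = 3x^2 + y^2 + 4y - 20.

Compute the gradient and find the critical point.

f(x,y) = 3x^2 + y^2 + 4y - 20
df/dx = 6x + (0) = 0  =>  x = 0
df/dy = 2y + (4) = 0  =>  y = -2
f(0, -2) = 3*(0)^2 + 1*(-2)^2 + 4*(-2) + -20 = -24
Hessian is diagonal with entries 6, 2 > 0, so this is a minimum.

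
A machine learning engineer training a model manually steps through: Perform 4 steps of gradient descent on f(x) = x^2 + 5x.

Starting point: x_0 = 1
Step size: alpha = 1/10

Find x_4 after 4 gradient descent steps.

f(x) = x^2 + 5x, f'(x) = 2x + (5)
Step 1: f'(1) = 7, x_1 = 1 - 1/10 * 7 = 3/10
Step 2: f'(3/10) = 28/5, x_2 = 3/10 - 1/10 * 28/5 = -13/50
Step 3: f'(-13/50) = 112/25, x_3 = -13/50 - 1/10 * 112/25 = -177/250
Step 4: f'(-177/250) = 448/125, x_4 = -177/250 - 1/10 * 448/125 = -1333/1250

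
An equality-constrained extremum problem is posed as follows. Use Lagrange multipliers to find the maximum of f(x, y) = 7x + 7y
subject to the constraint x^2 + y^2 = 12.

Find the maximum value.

Set up Lagrange conditions: grad f = lambda * grad g
  7 = 2*lambda*x
  7 = 2*lambda*y
From these: x/y = 7/7, so x = 7t, y = 7t for some t.
Substitute into constraint: (7t)^2 + (7t)^2 = 12
  t^2 * 98 = 12
  t = sqrt(12/98)
Maximum = 7*x + 7*y = (7^2 + 7^2)*t = 98 * sqrt(12/98) = sqrt(1176)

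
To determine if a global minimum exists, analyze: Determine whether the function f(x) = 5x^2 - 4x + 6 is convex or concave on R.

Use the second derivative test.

f(x) = 5x^2 - 4x + 6
f'(x) = 10x - 4
f''(x) = 10
Since f''(x) = 10 > 0 for all x, f is convex on R.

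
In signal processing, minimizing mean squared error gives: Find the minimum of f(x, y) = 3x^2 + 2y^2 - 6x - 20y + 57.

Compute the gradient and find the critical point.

f(x,y) = 3x^2 + 2y^2 - 6x - 20y + 57
df/dx = 6x + (-6) = 0  =>  x = 1
df/dy = 4y + (-20) = 0  =>  y = 5
f(1, 5) = 3*(1)^2 + 2*(5)^2 + -6*(1) + -20*(5) + 57 = 4
Hessian is diagonal with entries 6, 4 > 0, so this is a minimum.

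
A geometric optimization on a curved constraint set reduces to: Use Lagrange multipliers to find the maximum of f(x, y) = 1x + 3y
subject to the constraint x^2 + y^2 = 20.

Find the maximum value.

Set up Lagrange conditions: grad f = lambda * grad g
  1 = 2*lambda*x
  3 = 2*lambda*y
From these: x/y = 1/3, so x = 1t, y = 3t for some t.
Substitute into constraint: (1t)^2 + (3t)^2 = 20
  t^2 * 10 = 20
  t = sqrt(20/10)
Maximum = 1*x + 3*y = (1^2 + 3^2)*t = 10 * sqrt(20/10) = sqrt(200)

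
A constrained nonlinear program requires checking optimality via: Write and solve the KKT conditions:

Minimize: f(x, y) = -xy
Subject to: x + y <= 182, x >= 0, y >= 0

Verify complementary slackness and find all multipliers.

Problem: min -xy s.t. x + y <= 182 (multiplier lambda), x >= 0 (mu_x), y >= 0 (mu_y)
KKT stationarity: -y + lambda - mu_x = 0, -x + lambda - mu_y = 0, with lambda, mu_x, mu_y >= 0
Complementary slackness: lambda*(x + y - 182) = 0, mu_x*x = 0, mu_y*y = 0
If lambda = 0: y = -mu_x <= 0 and x = -mu_y <= 0 force x = y = 0 with f = 0; but x = y = 91 is feasible with f = -8281 < 0, so this is not the minimum. Hence lambda > 0 and x + y = 182.
Try x > 0, y > 0 (so mu_x = mu_y = 0): y = lambda, x = lambda => x = y = lambda
x + y = 182 => 2*lambda = 182 => lambda = 91
x* = y* = 91 > 0, consistent with mu_x = mu_y = 0.
(Any feasible point with x = 0 or y = 0 has f = 0 > -8281, so the minimum is not on those boundaries.)
min(-xy) = -8281 (i.e. max xy = 8281)
Multipliers: lambda = 91, mu_x = 0, mu_y = 0
Complementary slackness: lambda*(x + y - 182) = 91*(91 + 91 - 182) = 0, mu_x*x = 0*91 = 0, mu_y*y = 0*91 = 0. Satisfied.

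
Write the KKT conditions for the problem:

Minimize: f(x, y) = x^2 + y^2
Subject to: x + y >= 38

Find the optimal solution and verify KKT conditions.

KKT conditions for min x^2 + y^2 s.t. x + y >= 38:
Stationarity: 2x = mu, 2y = mu
So x = y = mu/2.
Complementary slackness: mu*(x + y - 38) = 0
Primal feasibility: x + y >= 38; dual feasibility: mu >= 0
If mu = 0 then x = y = 0, but 0 + 0 < 38 is infeasible, so the constraint is active.
Constraint active: x + y = 2*(mu/2) = 38 => mu = 38
x = y = 19, f = 722
Verify: stationarity 2*19 = 38 = mu; primal 19 + 19 = 38 >= 38; dual mu = 38 >= 0; complementary slackness 38*(38 - 38) = 0. All KKT conditions hold.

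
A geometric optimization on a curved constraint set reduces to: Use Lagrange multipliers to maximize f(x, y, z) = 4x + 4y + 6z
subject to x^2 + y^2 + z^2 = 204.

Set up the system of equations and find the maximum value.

Lagrange conditions: 4 = 2*lambda*x, 4 = 2*lambda*y, 6 = 2*lambda*z
So x:4 = y:4 = z:6, i.e. x = 4t, y = 4t, z = 6t
Constraint: t^2*(4^2 + 4^2 + 6^2) = 204
  t^2 * 68 = 204  =>  t = sqrt(3)
Maximum = 4*4t + 4*4t + 6*6t = 68*sqrt(3) = sqrt(13872)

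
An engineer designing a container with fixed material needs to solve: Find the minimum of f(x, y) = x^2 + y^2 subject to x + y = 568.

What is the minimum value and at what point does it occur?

Substitute y = 568 - x into f(x,y) = x^2 + y^2:
g(x) = x^2 + (568 - x)^2 = 2x^2 - 1136x + 322624
g'(x) = 4x - 1136 = 0  =>  x = 284
y = 568 - 284 = 284
Minimum value = 284^2 + 284^2 = 161312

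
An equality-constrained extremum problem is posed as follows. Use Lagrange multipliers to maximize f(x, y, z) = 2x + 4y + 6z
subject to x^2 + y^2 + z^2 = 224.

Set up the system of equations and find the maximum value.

Lagrange conditions: 2 = 2*lambda*x, 4 = 2*lambda*y, 6 = 2*lambda*z
So x:2 = y:4 = z:6, i.e. x = 2t, y = 4t, z = 6t
Constraint: t^2*(2^2 + 4^2 + 6^2) = 224
  t^2 * 56 = 224  =>  t = sqrt(4)
Maximum = 2*2t + 4*4t + 6*6t = 56*sqrt(4) = 112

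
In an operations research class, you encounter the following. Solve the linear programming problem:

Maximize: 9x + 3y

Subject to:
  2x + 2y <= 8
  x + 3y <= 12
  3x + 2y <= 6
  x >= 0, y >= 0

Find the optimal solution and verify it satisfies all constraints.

Feasible vertices: (0, 0), (0, 3), (2, 0)
Objective 9x + 3y at each vertex:
  (0, 0): 0
  (0, 3): 9
  (2, 0): 18
Maximum is 18 at (2, 0).
Verify constraints at (x, y) = (2, 0):
  2*2 + 2*0 = 4 <= 8
  1*2 + 3*0 = 2 <= 12
  3*2 + 2*0 = 6 <= 6 (active)
  x = 2 >= 0, y = 0 >= 0. All constraints satisfied.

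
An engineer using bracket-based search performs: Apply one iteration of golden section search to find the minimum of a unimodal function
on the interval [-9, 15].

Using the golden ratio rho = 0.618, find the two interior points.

Golden section search on [-9, 15].
Golden ratio rho = 0.618 (approx).
Interior points:
  x_1 = -9 + (1-0.618)*24 = 0.1680
  x_2 = -9 + 0.618*24 = 5.8320
Compare f(x_1) and f(x_2) to determine which subinterval to keep.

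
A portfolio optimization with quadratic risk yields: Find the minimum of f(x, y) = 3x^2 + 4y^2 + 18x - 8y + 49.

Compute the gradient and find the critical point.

f(x,y) = 3x^2 + 4y^2 + 18x - 8y + 49
df/dx = 6x + (18) = 0  =>  x = -3
df/dy = 8y + (-8) = 0  =>  y = 1
f(-3, 1) = 3*(-3)^2 + 4*(1)^2 + 18*(-3) + -8*(1) + 49 = 18
Hessian is diagonal with entries 6, 8 > 0, so this is a minimum.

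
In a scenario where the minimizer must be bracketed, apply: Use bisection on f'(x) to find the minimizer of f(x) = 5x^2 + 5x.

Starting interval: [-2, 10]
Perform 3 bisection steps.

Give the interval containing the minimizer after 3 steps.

Finding critical point of f(x) = 5x^2 + 5x using bisection on f'(x) = 10x + 5.
f'(x) = 0 when x = -1/2.
Starting interval: [-2, 10]
Step 1: mid = 4, f'(mid) = 45, new interval = [-2, 4]
Step 2: mid = 1, f'(mid) = 15, new interval = [-2, 1]
Step 3: mid = -1/2, f'(mid) = 0, new interval = [-1/2, -1/2]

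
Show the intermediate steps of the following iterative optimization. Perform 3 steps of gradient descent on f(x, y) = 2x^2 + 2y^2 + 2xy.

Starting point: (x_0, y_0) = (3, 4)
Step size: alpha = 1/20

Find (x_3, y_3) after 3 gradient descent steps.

f(x,y) = 2x^2 + 2y^2 + 2xy
grad_x = 4x + 2y, grad_y = 4y + 2x
Step 1: grad = (20, 22), (2, 29/10)
Step 2: grad = (69/5, 78/5), (131/100, 53/25)
Step 3: grad = (237/25, 111/10), (209/250, 313/200)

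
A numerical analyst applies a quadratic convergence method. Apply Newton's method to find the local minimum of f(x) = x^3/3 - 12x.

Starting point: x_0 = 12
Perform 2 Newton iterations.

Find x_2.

f(x) = x^3/3 - 12x
f'(x) = x^2 - 12, f''(x) = 2x
Newton update: x_{n+1} = x_n - (x_n^2 - 12)/(2*x_n)
Step 1: x_0 = 12, f'=132, f''=24, x_1 = 13/2
Step 2: x_1 = 13/2, f'=121/4, f''=13, x_2 = 217/52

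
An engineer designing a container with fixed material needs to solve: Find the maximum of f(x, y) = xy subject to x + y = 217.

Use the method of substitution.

Substitute y = 217 - x into f(x,y) = xy:
g(x) = x(217 - x) = 217x - x^2
g'(x) = 217 - 2x = 0  =>  x = 217/2
y = 217 - 217/2 = 217/2
Maximum value = (217/2) * (217/2) = 47089/4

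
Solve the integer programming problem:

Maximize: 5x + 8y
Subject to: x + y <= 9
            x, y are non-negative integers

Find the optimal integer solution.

Objective: 5x + 8y, constraint: x + y <= 9
Coefficient of y is 8 > coefficient of x is 5, so allocate the entire budget to y.
Optimal: x = 0, y = 9, value = 72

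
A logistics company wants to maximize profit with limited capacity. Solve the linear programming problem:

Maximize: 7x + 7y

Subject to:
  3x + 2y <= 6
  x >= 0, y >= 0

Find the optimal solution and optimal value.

The feasible region has vertices at [(0, 0), (2, 0), (0, 3)].
Checking objective 7x + 7y at each vertex:
  (0, 0): 7*0 + 7*0 = 0
  (2, 0): 7*2 + 7*0 = 14
  (0, 3): 7*0 + 7*3 = 21
Maximum is 21 at (0, 3).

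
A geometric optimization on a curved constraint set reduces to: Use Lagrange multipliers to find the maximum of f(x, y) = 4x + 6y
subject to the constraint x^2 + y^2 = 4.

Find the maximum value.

Set up Lagrange conditions: grad f = lambda * grad g
  4 = 2*lambda*x
  6 = 2*lambda*y
From these: x/y = 4/6, so x = 4t, y = 6t for some t.
Substitute into constraint: (4t)^2 + (6t)^2 = 4
  t^2 * 52 = 4
  t = sqrt(4/52)
Maximum = 4*x + 6*y = (4^2 + 6^2)*t = 52 * sqrt(4/52) = sqrt(208)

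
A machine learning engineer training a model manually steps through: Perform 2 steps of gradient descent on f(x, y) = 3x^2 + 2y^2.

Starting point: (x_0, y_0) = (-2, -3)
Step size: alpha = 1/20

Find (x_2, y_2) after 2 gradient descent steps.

f(x,y) = 3x^2 + 2y^2
grad_x = 6x + 0y, grad_y = 4y + 0x
Step 1: grad = (-12, -12), (-7/5, -12/5)
Step 2: grad = (-42/5, -48/5), (-49/50, -48/25)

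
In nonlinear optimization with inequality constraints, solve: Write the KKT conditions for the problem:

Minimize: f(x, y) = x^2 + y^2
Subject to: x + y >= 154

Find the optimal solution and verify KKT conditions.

KKT conditions for min x^2 + y^2 s.t. x + y >= 154:
Stationarity: 2x = mu, 2y = mu
So x = y = mu/2.
Complementary slackness: mu*(x + y - 154) = 0
Primal feasibility: x + y >= 154; dual feasibility: mu >= 0
If mu = 0 then x = y = 0, but 0 + 0 < 154 is infeasible, so the constraint is active.
Constraint active: x + y = 2*(mu/2) = 154 => mu = 154
x = y = 77, f = 11858
Verify: stationarity 2*77 = 154 = mu; primal 77 + 77 = 154 >= 154; dual mu = 154 >= 0; complementary slackness 154*(154 - 154) = 0. All KKT conditions hold.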